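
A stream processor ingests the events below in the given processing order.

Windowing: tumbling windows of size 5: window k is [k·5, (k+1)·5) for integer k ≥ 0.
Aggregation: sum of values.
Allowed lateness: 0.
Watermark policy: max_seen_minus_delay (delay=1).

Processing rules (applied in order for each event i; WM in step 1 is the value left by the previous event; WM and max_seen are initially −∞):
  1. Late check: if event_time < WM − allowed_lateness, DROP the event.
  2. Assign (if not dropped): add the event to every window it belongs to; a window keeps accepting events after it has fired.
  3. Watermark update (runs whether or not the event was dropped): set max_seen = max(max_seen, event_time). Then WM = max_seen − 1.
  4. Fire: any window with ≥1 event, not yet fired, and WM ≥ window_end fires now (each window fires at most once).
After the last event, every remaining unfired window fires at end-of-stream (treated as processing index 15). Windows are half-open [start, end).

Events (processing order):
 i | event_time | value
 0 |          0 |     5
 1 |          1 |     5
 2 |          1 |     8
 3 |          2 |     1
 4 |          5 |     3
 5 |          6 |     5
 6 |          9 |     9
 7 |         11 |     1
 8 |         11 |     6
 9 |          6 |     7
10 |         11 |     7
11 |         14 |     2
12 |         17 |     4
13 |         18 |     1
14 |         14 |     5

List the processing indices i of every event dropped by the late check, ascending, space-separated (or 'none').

9 14

i=0 t=0 v=5: → [0,5); WM=-1
i=1 t=1 v=5: → [0,5); WM=0
i=2 t=1 v=8: → [0,5); WM=0
i=3 t=2 v=1: → [0,5); WM=1
i=4 t=5 v=3: → [5,10); WM=4
i=5 t=6 v=5: → [5,10); WM=5; [0,5) fires=19
i=6 t=9 v=9: → [5,10); WM=8
i=7 t=11 v=1: → [10,15); WM=10; [5,10) fires=17
i=8 t=11 v=6: → [10,15); WM=10
i=9 t=6 v=7: DROP (t<10-0); WM=10
i=10 t=11 v=7: → [10,15); WM=10
i=11 t=14 v=2: → [10,15); WM=13
i=12 t=17 v=4: → [15,20); WM=16; [10,15) fires=16
i=13 t=18 v=1: → [15,20); WM=17
i=14 t=14 v=5: DROP (t<17-0); WM=17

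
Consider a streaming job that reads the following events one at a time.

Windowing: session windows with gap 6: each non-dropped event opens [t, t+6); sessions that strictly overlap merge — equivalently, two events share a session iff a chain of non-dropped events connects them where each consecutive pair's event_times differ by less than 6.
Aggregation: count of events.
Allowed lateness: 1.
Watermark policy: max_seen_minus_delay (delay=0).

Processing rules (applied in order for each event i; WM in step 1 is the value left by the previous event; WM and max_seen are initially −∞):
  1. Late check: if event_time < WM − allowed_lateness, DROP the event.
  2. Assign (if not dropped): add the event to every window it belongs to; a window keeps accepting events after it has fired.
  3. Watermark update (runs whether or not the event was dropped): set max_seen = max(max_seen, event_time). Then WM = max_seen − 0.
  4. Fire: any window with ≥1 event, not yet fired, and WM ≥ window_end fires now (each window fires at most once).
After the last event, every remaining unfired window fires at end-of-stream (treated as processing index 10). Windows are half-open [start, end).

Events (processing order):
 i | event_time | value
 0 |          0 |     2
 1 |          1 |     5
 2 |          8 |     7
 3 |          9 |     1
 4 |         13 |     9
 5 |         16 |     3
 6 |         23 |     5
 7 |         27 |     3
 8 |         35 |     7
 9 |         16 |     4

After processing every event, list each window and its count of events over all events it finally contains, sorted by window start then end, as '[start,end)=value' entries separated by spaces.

i=0 t=0 v=2: → [0,6); WM=0
i=1 t=1 v=5: → [0,7); WM=1
i=2 t=8 v=7: → [8,14); WM=8
i=3 t=9 v=1: → [8,15); WM=9
i=4 t=13 v=9: → [8,19); WM=13
i=5 t=16 v=3: → [8,22); WM=16
i=6 t=23 v=5: → [23,29); WM=23
i=7 t=27 v=3: → [23,33); WM=27
i=8 t=35 v=7: → [35,41); WM=35
i=9 t=16 v=4: DROP (t<35-1); WM=35

[0,7)=2 [8,22)=4 [23,33)=2 [35,41)=1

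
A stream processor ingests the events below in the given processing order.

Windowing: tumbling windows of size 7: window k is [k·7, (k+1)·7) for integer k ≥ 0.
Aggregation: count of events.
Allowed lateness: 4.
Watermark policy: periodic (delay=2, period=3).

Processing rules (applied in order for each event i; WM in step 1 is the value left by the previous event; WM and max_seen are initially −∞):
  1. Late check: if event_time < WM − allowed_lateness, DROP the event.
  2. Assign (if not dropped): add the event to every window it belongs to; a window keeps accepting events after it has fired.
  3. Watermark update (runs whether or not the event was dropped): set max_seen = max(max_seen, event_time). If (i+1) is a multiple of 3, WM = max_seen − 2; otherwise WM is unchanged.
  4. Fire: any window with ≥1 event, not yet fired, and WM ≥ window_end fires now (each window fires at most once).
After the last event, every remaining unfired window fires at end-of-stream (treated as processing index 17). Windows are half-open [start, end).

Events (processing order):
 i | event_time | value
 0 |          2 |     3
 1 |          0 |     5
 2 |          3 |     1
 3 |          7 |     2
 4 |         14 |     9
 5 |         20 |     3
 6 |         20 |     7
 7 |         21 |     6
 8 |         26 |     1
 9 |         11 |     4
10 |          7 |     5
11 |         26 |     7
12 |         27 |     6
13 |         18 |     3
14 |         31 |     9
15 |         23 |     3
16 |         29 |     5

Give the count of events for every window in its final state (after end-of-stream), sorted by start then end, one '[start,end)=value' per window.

[0,7)=3 [7,14)=1 [14,21)=3 [21,28)=4 [28,35)=2

i=0 t=2 v=3: → [0,7); WM=−∞
i=1 t=0 v=5: → [0,7); WM=−∞
i=2 t=3 v=1: → [0,7); WM=1
i=3 t=7 v=2: → [7,14); WM=1
i=4 t=14 v=9: → [14,21); WM=1
i=5 t=20 v=3: → [14,21); WM=18; [0,7) fires=3 [7,14) fires=1
i=6 t=20 v=7: → [14,21); WM=18
i=7 t=21 v=6: → [21,28); WM=18
i=8 t=26 v=1: → [21,28); WM=24; [14,21) fires=3
i=9 t=11 v=4: DROP (t<24-4); WM=24
i=10 t=7 v=5: DROP (t<24-4); WM=24
i=11 t=26 v=7: → [21,28); WM=24
i=12 t=27 v=6: → [21,28); WM=24
i=13 t=18 v=3: DROP (t<24-4); WM=24
i=14 t=31 v=9: → [28,35); WM=29; [21,28) fires=4
i=15 t=23 v=3: DROP (t<29-4); WM=29
i=16 t=29 v=5: → [28,35); WM=29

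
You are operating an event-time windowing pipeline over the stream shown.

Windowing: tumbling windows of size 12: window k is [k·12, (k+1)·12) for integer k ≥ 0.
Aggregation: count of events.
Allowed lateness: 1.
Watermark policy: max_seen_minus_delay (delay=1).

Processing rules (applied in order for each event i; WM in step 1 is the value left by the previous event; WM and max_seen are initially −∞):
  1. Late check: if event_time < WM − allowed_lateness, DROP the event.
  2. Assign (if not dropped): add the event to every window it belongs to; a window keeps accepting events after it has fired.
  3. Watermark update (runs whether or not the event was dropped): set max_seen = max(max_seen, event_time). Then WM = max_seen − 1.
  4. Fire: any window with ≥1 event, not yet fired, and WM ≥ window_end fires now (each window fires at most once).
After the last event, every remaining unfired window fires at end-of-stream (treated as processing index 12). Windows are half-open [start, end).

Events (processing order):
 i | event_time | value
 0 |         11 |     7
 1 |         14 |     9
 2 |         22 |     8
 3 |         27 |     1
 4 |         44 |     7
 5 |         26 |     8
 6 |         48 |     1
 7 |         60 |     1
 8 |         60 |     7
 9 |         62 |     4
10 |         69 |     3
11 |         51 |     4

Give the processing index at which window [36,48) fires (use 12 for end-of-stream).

i=0 t=11 v=7: → [0,12); WM=10
i=1 t=14 v=9: → [12,24); WM=13; [0,12) fires=1
i=2 t=22 v=8: → [12,24); WM=21
i=3 t=27 v=1: → [24,36); WM=26; [12,24) fires=2
i=4 t=44 v=7: → [36,48); WM=43; [24,36) fires=1
i=5 t=26 v=8: DROP (t<43-1); WM=43
i=6 t=48 v=1: → [48,60); WM=47
i=7 t=60 v=1: → [60,72); WM=59; [36,48) fires=1
i=8 t=60 v=7: → [60,72); WM=59
i=9 t=62 v=4: → [60,72); WM=61; [48,60) fires=1
i=10 t=69 v=3: → [60,72); WM=68
i=11 t=51 v=4: DROP (t<68-1); WM=68

7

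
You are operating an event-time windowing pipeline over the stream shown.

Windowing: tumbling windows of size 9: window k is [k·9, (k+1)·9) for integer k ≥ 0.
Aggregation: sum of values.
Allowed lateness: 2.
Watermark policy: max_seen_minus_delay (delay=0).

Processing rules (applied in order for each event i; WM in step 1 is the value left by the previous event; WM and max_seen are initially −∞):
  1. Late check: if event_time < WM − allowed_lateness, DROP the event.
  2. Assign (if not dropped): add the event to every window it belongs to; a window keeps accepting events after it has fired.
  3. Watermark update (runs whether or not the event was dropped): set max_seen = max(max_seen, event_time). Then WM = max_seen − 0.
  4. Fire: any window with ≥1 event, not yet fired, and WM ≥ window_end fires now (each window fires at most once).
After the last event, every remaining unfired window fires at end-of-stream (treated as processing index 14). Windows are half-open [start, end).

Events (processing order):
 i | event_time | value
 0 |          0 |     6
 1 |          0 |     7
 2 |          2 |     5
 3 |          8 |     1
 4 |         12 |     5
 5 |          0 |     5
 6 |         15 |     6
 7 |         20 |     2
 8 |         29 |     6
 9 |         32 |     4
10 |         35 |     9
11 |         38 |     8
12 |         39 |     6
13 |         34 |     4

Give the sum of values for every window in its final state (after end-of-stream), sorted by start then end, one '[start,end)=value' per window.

[0,9)=19 [9,18)=11 [18,27)=2 [27,36)=19 [36,45)=14

i=0 t=0 v=6: → [0,9); WM=0
i=1 t=0 v=7: → [0,9); WM=0
i=2 t=2 v=5: → [0,9); WM=2
i=3 t=8 v=1: → [0,9); WM=8
i=4 t=12 v=5: → [9,18); WM=12; [0,9) fires=19
i=5 t=0 v=5: DROP (t<12-2); WM=12
i=6 t=15 v=6: → [9,18); WM=15
i=7 t=20 v=2: → [18,27); WM=20; [9,18) fires=11
i=8 t=29 v=6: → [27,36); WM=29; [18,27) fires=2
i=9 t=32 v=4: → [27,36); WM=32
i=10 t=35 v=9: → [27,36); WM=35
i=11 t=38 v=8: → [36,45); WM=38; [27,36) fires=19
i=12 t=39 v=6: → [36,45); WM=39
i=13 t=34 v=4: DROP (t<39-2); WM=39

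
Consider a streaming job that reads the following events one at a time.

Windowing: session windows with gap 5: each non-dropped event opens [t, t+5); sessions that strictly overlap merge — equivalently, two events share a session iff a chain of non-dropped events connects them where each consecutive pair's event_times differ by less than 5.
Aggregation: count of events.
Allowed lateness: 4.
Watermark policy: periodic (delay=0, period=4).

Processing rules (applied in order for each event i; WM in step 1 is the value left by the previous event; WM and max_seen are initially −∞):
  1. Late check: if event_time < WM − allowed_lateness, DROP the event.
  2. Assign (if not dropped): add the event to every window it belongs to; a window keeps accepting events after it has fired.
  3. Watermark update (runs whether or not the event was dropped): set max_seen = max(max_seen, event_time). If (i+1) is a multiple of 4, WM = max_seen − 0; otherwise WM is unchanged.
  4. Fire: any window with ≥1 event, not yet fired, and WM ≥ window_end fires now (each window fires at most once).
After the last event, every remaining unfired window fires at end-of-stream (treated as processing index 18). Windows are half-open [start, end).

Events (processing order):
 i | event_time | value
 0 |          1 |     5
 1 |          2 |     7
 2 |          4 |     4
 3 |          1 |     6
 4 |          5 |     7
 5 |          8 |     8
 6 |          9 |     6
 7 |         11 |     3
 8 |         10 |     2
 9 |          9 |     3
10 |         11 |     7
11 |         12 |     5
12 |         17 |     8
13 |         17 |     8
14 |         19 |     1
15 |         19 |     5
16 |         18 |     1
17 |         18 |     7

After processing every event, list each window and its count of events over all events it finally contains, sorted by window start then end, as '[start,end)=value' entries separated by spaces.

[1,17)=12 [17,24)=6

i=0 t=1 v=5: → [1,6); WM=−∞
i=1 t=2 v=7: → [1,7); WM=−∞
i=2 t=4 v=4: → [1,9); WM=−∞
i=3 t=1 v=6: → [1,9); WM=4
i=4 t=5 v=7: → [1,10); WM=4
i=5 t=8 v=8: → [1,13); WM=4
i=6 t=9 v=6: → [1,14); WM=4
i=7 t=11 v=3: → [1,16); WM=11
i=8 t=10 v=2: → [1,16); WM=11
i=9 t=9 v=3: → [1,16); WM=11
i=10 t=11 v=7: → [1,16); WM=11
i=11 t=12 v=5: → [1,17); WM=12
i=12 t=17 v=8: → [17,22); WM=12
i=13 t=17 v=8: → [17,22); WM=12
i=14 t=19 v=1: → [17,24); WM=12
i=15 t=19 v=5: → [17,24); WM=19
i=16 t=18 v=1: → [17,24); WM=19
i=17 t=18 v=7: → [17,24); WM=19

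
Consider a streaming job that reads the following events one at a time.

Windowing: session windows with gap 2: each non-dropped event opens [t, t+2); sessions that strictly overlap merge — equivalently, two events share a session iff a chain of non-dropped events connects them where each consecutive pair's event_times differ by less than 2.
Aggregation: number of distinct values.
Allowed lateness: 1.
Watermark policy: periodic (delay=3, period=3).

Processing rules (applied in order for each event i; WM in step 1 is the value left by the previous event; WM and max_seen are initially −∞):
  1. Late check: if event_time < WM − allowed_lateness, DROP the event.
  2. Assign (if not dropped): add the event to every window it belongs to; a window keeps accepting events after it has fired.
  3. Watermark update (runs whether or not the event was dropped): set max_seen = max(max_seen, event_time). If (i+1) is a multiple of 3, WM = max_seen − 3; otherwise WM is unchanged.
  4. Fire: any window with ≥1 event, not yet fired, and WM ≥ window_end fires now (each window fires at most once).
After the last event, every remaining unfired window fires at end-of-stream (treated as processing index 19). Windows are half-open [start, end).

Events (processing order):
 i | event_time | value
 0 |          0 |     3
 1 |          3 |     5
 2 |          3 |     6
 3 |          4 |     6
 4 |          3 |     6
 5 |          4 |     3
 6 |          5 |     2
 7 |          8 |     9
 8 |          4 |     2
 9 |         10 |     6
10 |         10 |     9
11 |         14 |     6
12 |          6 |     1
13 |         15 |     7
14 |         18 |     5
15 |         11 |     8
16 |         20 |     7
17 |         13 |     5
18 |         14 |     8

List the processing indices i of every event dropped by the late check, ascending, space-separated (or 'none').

12 15 17 18

i=0 t=0 v=3: → [0,2); WM=−∞
i=1 t=3 v=5: → [3,5); WM=−∞
i=2 t=3 v=6: → [3,5); WM=0
i=3 t=4 v=6: → [3,6); WM=0
i=4 t=3 v=6: → [3,6); WM=0
i=5 t=4 v=3: → [3,6); WM=1
i=6 t=5 v=2: → [3,7); WM=1
i=7 t=8 v=9: → [8,10); WM=1
i=8 t=4 v=2: → [3,7); WM=5
i=9 t=10 v=6: → [10,12); WM=5
i=10 t=10 v=9: → [10,12); WM=5
i=11 t=14 v=6: → [14,16); WM=11
i=12 t=6 v=1: DROP (t<11-1); WM=11
i=13 t=15 v=7: → [14,17); WM=11
i=14 t=18 v=5: → [18,20); WM=15
i=15 t=11 v=8: DROP (t<15-1); WM=15
i=16 t=20 v=7: → [20,22); WM=15
i=17 t=13 v=5: DROP (t<15-1); WM=17
i=18 t=14 v=8: DROP (t<17-1); WM=17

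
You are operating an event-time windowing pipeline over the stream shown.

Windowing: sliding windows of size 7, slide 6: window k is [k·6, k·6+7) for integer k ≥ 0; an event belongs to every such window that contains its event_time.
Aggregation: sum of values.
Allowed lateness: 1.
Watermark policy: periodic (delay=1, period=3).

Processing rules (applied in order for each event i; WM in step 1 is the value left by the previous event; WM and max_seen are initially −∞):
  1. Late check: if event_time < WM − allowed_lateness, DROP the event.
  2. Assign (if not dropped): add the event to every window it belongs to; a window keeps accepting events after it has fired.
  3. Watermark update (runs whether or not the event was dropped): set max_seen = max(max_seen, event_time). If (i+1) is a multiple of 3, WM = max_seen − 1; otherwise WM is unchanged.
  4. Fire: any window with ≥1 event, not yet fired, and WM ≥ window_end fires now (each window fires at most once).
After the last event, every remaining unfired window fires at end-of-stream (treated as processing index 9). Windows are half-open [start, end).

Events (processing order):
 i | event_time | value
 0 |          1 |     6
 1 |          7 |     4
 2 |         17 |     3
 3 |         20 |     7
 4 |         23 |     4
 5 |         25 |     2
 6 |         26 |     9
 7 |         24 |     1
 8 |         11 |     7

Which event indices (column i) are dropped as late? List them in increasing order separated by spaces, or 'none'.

8

i=0 t=1 v=6: → [0,7); WM=−∞
i=1 t=7 v=4: → [6,13); WM=−∞
i=2 t=17 v=3: → [12,19); WM=16; [0,7) fires=6 [6,13) fires=4
i=3 t=20 v=7: → [18,25); WM=16
i=4 t=23 v=4: → [18,25); WM=16
i=5 t=25 v=2: → [24,31); WM=24; [12,19) fires=3
i=6 t=26 v=9: → [24,31); WM=24
i=7 t=24 v=1: → [24,31),[18,25); WM=24
i=8 t=11 v=7: DROP (t<24-1); WM=25; [18,25) fires=12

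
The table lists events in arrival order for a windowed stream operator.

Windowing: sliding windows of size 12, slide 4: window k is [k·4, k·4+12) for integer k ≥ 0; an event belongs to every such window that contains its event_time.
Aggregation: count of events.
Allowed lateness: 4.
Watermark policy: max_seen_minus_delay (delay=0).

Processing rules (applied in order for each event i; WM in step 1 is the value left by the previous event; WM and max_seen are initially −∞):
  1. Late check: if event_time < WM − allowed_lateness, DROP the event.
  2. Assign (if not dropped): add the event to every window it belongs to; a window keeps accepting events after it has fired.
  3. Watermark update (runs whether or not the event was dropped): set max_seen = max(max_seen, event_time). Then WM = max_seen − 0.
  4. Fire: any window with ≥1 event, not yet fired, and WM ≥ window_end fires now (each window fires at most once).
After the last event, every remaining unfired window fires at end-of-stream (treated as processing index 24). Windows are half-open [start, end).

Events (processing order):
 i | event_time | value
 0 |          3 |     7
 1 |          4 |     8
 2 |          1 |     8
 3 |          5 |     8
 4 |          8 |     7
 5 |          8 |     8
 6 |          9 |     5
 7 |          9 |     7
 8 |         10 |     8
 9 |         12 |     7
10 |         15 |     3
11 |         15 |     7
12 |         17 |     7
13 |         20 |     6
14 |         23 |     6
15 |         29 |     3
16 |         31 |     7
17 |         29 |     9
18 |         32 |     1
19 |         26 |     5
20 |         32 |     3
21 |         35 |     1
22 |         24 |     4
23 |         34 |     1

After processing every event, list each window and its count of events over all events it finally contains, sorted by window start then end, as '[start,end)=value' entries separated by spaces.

[0,12)=9 [4,16)=10 [8,20)=9 [12,24)=6 [16,28)=3 [20,32)=5 [24,36)=7 [28,40)=7 [32,44)=4

i=0 t=3 v=7: → [0,12); WM=3
i=1 t=4 v=8: → [4,16),[0,12); WM=4
i=2 t=1 v=8: → [0,12); WM=4
i=3 t=5 v=8: → [4,16),[0,12); WM=5
i=4 t=8 v=7: → [8,20),[4,16),[0,12); WM=8
i=5 t=8 v=8: → [8,20),[4,16),[0,12); WM=8
i=6 t=9 v=5: → [8,20),[4,16),[0,12); WM=9
i=7 t=9 v=7: → [8,20),[4,16),[0,12); WM=9
i=8 t=10 v=8: → [8,20),[4,16),[0,12); WM=10
i=9 t=12 v=7: → [12,24),[8,20),[4,16); WM=12; [0,12) fires=9
i=10 t=15 v=3: → [12,24),[8,20),[4,16); WM=15
i=11 t=15 v=7: → [12,24),[8,20),[4,16); WM=15
i=12 t=17 v=7: → [16,28),[12,24),[8,20); WM=17; [4,16) fires=10
i=13 t=20 v=6: → [20,32),[16,28),[12,24); WM=20; [8,20) fires=9
i=14 t=23 v=6: → [20,32),[16,28),[12,24); WM=23
i=15 t=29 v=3: → [28,40),[24,36),[20,32); WM=29; [12,24) fires=6 [16,28) fires=3
i=16 t=31 v=7: → [28,40),[24,36),[20,32); WM=31
i=17 t=29 v=9: → [28,40),[24,36),[20,32); WM=31
i=18 t=32 v=1: → [32,44),[28,40),[24,36); WM=32; [20,32) fires=5
i=19 t=26 v=5: DROP (t<32-4); WM=32
i=20 t=32 v=3: → [32,44),[28,40),[24,36); WM=32
i=21 t=35 v=1: → [32,44),[28,40),[24,36); WM=35
i=22 t=24 v=4: DROP (t<35-4); WM=35
i=23 t=34 v=1: → [32,44),[28,40),[24,36); WM=35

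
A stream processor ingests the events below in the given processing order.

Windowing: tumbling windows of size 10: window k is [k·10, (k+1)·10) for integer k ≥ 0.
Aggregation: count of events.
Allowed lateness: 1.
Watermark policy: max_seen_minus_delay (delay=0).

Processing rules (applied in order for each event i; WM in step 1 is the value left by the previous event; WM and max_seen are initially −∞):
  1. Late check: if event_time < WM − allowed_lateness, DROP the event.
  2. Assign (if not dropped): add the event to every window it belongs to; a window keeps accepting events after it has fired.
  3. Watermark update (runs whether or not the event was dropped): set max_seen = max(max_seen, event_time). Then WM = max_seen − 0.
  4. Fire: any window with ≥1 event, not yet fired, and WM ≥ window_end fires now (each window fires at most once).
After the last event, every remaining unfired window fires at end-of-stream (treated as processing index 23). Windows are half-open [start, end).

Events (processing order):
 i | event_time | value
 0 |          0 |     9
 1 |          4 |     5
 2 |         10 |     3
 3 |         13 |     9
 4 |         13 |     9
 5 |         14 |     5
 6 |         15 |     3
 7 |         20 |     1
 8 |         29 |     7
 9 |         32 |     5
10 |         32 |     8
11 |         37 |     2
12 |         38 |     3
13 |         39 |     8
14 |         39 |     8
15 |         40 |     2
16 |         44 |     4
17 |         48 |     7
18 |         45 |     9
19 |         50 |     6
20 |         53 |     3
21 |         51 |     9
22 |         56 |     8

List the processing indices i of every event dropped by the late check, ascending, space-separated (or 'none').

i=0 t=0 v=9: → [0,10); WM=0
i=1 t=4 v=5: → [0,10); WM=4
i=2 t=10 v=3: → [10,20); WM=10; [0,10) fires=2
i=3 t=13 v=9: → [10,20); WM=13
i=4 t=13 v=9: → [10,20); WM=13
i=5 t=14 v=5: → [10,20); WM=14
i=6 t=15 v=3: → [10,20); WM=15
i=7 t=20 v=1: → [20,30); WM=20; [10,20) fires=5
i=8 t=29 v=7: → [20,30); WM=29
i=9 t=32 v=5: → [30,40); WM=32; [20,30) fires=2
i=10 t=32 v=8: → [30,40); WM=32
i=11 t=37 v=2: → [30,40); WM=37
i=12 t=38 v=3: → [30,40); WM=38
i=13 t=39 v=8: → [30,40); WM=39
i=14 t=39 v=8: → [30,40); WM=39
i=15 t=40 v=2: → [40,50); WM=40; [30,40) fires=6
i=16 t=44 v=4: → [40,50); WM=44
i=17 t=48 v=7: → [40,50); WM=48
i=18 t=45 v=9: DROP (t<48-1); WM=48
i=19 t=50 v=6: → [50,60); WM=50; [40,50) fires=3
i=20 t=53 v=3: → [50,60); WM=53
i=21 t=51 v=9: DROP (t<53-1); WM=53
i=22 t=56 v=8: → [50,60); WM=56

18 21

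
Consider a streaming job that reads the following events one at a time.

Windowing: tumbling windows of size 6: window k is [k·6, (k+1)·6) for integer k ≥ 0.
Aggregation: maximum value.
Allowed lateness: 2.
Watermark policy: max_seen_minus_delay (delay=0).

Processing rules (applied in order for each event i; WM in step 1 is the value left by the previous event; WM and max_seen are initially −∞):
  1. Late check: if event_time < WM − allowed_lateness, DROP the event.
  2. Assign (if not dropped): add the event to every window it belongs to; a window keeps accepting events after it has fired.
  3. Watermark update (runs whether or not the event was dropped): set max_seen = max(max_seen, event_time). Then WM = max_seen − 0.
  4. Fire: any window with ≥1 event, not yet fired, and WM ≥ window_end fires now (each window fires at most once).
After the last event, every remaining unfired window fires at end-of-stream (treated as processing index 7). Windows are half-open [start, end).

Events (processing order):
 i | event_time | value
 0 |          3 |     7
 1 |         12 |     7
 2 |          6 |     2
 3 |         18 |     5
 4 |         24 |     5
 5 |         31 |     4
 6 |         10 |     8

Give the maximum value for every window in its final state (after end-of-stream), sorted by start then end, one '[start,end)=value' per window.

i=0 t=3 v=7: → [0,6); WM=3
i=1 t=12 v=7: → [12,18); WM=12; [0,6) fires=7
i=2 t=6 v=2: DROP (t<12-2); WM=12
i=3 t=18 v=5: → [18,24); WM=18; [12,18) fires=7
i=4 t=24 v=5: → [24,30); WM=24; [18,24) fires=5
i=5 t=31 v=4: → [30,36); WM=31; [24,30) fires=5
i=6 t=10 v=8: DROP (t<31-2); WM=31

[0,6)=7 [12,18)=7 [18,24)=5 [24,30)=5 [30,36)=4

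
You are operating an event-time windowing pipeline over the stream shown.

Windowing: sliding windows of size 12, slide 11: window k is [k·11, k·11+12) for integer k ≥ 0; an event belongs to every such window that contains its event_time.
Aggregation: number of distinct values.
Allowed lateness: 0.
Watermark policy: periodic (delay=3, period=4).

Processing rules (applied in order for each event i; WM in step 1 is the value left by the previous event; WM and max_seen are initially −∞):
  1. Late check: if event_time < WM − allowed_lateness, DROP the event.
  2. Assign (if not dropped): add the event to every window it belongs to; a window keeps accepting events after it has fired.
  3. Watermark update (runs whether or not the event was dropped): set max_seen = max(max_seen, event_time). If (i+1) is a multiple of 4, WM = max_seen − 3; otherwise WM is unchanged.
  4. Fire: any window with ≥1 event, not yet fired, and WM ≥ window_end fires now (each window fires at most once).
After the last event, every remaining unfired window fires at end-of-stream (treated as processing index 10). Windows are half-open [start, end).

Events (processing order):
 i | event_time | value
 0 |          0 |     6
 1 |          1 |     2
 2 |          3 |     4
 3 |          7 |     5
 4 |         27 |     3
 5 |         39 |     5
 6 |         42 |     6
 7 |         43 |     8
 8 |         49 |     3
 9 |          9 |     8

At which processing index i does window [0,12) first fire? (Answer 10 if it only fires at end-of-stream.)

i=0 t=0 v=6: → [0,12); WM=−∞
i=1 t=1 v=2: → [0,12); WM=−∞
i=2 t=3 v=4: → [0,12); WM=−∞
i=3 t=7 v=5: → [0,12); WM=4
i=4 t=27 v=3: → [22,34); WM=4
i=5 t=39 v=5: → [33,45); WM=4
i=6 t=42 v=6: → [33,45); WM=4
i=7 t=43 v=8: → [33,45); WM=40; [0,12) fires=4 [22,34) fires=1
i=8 t=49 v=3: → [44,56); WM=40
i=9 t=9 v=8: DROP (t<40-0); WM=40

7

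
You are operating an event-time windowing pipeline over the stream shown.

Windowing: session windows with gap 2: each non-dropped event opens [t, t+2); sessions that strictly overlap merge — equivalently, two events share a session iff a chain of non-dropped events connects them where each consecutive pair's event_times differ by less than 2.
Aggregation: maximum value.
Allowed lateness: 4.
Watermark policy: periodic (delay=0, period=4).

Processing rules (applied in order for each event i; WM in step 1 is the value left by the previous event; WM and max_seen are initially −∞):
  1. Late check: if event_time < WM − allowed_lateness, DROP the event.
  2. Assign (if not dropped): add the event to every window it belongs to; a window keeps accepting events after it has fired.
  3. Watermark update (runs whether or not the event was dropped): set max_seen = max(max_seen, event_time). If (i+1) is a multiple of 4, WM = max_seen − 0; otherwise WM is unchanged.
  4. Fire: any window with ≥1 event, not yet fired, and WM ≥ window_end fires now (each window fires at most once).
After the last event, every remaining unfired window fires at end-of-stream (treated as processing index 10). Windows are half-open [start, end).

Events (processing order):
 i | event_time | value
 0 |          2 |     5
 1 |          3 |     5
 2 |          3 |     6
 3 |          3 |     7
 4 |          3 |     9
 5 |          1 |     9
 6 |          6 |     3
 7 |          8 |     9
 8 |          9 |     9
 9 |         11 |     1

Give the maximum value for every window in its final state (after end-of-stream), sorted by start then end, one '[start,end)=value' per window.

[1,5)=9 [6,8)=3 [8,11)=9 [11,13)=1

i=0 t=2 v=5: → [2,4); WM=−∞
i=1 t=3 v=5: → [2,5); WM=−∞
i=2 t=3 v=6: → [2,5); WM=−∞
i=3 t=3 v=7: → [2,5); WM=3
i=4 t=3 v=9: → [2,5); WM=3
i=5 t=1 v=9: → [1,5); WM=3
i=6 t=6 v=3: → [6,8); WM=3
i=7 t=8 v=9: → [8,10); WM=8
i=8 t=9 v=9: → [8,11); WM=8
i=9 t=11 v=1: → [11,13); WM=8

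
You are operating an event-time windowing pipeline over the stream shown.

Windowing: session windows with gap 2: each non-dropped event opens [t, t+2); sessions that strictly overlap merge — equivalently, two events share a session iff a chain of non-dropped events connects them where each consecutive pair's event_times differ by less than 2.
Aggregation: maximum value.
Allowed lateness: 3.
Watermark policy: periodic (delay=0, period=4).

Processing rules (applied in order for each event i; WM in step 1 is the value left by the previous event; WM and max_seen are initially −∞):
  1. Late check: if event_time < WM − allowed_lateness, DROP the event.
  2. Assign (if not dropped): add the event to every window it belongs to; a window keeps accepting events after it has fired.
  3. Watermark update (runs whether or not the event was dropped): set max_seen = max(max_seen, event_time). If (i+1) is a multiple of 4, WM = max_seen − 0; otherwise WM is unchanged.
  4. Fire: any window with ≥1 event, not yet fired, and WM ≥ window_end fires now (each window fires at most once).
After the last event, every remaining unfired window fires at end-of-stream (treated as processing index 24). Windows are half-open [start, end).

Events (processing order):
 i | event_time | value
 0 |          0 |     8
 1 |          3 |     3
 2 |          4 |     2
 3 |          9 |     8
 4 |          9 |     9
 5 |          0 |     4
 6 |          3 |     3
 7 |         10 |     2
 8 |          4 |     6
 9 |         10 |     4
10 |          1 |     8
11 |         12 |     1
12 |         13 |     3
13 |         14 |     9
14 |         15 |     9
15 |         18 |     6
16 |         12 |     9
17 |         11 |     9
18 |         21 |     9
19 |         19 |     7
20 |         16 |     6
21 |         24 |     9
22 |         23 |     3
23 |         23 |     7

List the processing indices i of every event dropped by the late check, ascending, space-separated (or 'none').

i=0 t=0 v=8: → [0,2); WM=−∞
i=1 t=3 v=3: → [3,5); WM=−∞
i=2 t=4 v=2: → [3,6); WM=−∞
i=3 t=9 v=8: → [9,11); WM=9
i=4 t=9 v=9: → [9,11); WM=9
i=5 t=0 v=4: DROP (t<9-3); WM=9
i=6 t=3 v=3: DROP (t<9-3); WM=9
i=7 t=10 v=2: → [9,12); WM=10
i=8 t=4 v=6: DROP (t<10-3); WM=10
i=9 t=10 v=4: → [9,12); WM=10
i=10 t=1 v=8: DROP (t<10-3); WM=10
i=11 t=12 v=1: → [12,14); WM=12
i=12 t=13 v=3: → [12,15); WM=12
i=13 t=14 v=9: → [12,16); WM=12
i=14 t=15 v=9: → [12,17); WM=12
i=15 t=18 v=6: → [18,20); WM=18
i=16 t=12 v=9: DROP (t<18-3); WM=18
i=17 t=11 v=9: DROP (t<18-3); WM=18
i=18 t=21 v=9: → [21,23); WM=18
i=19 t=19 v=7: → [18,21); WM=21
i=20 t=16 v=6: DROP (t<21-3); WM=21
i=21 t=24 v=9: → [24,26); WM=21
i=22 t=23 v=3: → [23,26); WM=21
i=23 t=23 v=7: → [23,26); WM=24

5 6 8 10 16 17 20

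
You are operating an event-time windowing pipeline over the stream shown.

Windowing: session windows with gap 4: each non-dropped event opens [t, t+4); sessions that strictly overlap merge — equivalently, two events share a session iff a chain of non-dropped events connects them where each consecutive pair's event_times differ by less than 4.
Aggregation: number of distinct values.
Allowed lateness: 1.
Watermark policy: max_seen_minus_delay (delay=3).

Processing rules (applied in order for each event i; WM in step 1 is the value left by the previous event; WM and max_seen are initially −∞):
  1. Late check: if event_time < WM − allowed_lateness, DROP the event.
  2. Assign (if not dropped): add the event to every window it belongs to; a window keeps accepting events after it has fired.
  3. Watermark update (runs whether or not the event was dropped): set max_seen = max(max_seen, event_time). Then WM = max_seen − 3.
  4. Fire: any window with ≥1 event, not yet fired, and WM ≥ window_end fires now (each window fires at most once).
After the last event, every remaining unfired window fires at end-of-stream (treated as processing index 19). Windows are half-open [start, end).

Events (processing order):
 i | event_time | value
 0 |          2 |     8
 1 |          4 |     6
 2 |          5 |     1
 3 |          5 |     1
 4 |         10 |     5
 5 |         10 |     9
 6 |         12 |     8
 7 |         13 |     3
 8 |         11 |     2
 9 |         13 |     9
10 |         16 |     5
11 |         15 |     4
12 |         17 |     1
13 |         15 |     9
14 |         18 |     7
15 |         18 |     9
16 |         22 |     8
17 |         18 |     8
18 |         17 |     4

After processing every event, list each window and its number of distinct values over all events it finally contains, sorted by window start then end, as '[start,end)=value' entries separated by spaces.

[2,9)=3 [10,22)=8 [22,26)=1

i=0 t=2 v=8: → [2,6); WM=-1
i=1 t=4 v=6: → [2,8); WM=1
i=2 t=5 v=1: → [2,9); WM=2
i=3 t=5 v=1: → [2,9); WM=2
i=4 t=10 v=5: → [10,14); WM=7
i=5 t=10 v=9: → [10,14); WM=7
i=6 t=12 v=8: → [10,16); WM=9
i=7 t=13 v=3: → [10,17); WM=10
i=8 t=11 v=2: → [10,17); WM=10
i=9 t=13 v=9: → [10,17); WM=10
i=10 t=16 v=5: → [10,20); WM=13
i=11 t=15 v=4: → [10,20); WM=13
i=12 t=17 v=1: → [10,21); WM=14
i=13 t=15 v=9: → [10,21); WM=14
i=14 t=18 v=7: → [10,22); WM=15
i=15 t=18 v=9: → [10,22); WM=15
i=16 t=22 v=8: → [22,26); WM=19
i=17 t=18 v=8: → [10,22); WM=19
i=18 t=17 v=4: DROP (t<19-1); WM=19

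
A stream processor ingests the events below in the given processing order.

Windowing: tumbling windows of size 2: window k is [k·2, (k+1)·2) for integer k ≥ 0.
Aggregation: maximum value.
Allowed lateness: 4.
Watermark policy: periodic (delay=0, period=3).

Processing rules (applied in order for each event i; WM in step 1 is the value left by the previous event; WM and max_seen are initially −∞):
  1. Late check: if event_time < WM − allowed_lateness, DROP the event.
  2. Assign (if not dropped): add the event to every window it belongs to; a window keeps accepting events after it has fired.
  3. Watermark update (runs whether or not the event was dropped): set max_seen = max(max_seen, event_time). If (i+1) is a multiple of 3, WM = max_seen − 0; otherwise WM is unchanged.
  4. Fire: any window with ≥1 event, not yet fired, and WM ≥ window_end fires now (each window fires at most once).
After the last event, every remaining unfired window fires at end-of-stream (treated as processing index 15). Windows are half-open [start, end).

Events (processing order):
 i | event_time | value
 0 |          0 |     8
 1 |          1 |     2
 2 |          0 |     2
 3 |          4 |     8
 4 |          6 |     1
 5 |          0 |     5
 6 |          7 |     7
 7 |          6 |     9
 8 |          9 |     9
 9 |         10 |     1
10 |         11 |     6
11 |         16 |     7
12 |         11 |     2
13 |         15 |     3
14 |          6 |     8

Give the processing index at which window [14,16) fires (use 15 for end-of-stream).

13

i=0 t=0 v=8: → [0,2); WM=−∞
i=1 t=1 v=2: → [0,2); WM=−∞
i=2 t=0 v=2: → [0,2); WM=1
i=3 t=4 v=8: → [4,6); WM=1
i=4 t=6 v=1: → [6,8); WM=1
i=5 t=0 v=5: → [0,2); WM=6; [0,2) fires=8 [4,6) fires=8
i=6 t=7 v=7: → [6,8); WM=6
i=7 t=6 v=9: → [6,8); WM=6
i=8 t=9 v=9: → [8,10); WM=9; [6,8) fires=9
i=9 t=10 v=1: → [10,12); WM=9
i=10 t=11 v=6: → [10,12); WM=9
i=11 t=16 v=7: → [16,18); WM=16; [8,10) fires=9 [10,12) fires=6
i=12 t=11 v=2: DROP (t<16-4); WM=16
i=13 t=15 v=3: → [14,16); WM=16; [14,16) fires=3
i=14 t=6 v=8: DROP (t<16-4); WM=16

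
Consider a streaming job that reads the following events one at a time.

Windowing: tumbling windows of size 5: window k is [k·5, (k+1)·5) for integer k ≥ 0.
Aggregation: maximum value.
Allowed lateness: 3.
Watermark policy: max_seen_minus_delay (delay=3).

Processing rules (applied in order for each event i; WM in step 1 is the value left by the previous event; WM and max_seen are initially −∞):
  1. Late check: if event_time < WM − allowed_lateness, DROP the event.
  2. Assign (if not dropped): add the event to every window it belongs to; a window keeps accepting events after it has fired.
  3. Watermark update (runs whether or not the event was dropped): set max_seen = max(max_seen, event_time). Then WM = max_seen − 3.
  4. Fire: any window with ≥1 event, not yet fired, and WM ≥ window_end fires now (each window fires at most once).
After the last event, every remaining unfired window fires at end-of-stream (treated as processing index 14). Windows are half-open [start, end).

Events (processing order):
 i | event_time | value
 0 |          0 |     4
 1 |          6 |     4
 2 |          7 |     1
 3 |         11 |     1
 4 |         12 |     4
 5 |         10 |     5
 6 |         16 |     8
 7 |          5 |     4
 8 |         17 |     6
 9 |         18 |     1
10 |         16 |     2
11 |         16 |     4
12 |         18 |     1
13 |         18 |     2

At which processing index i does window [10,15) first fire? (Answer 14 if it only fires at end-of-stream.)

i=0 t=0 v=4: → [0,5); WM=-3
i=1 t=6 v=4: → [5,10); WM=3
i=2 t=7 v=1: → [5,10); WM=4
i=3 t=11 v=1: → [10,15); WM=8; [0,5) fires=4
i=4 t=12 v=4: → [10,15); WM=9
i=5 t=10 v=5: → [10,15); WM=9
i=6 t=16 v=8: → [15,20); WM=13; [5,10) fires=4
i=7 t=5 v=4: DROP (t<13-3); WM=13
i=8 t=17 v=6: → [15,20); WM=14
i=9 t=18 v=1: → [15,20); WM=15; [10,15) fires=5
i=10 t=16 v=2: → [15,20); WM=15
i=11 t=16 v=4: → [15,20); WM=15
i=12 t=18 v=1: → [15,20); WM=15
i=13 t=18 v=2: → [15,20); WM=15

9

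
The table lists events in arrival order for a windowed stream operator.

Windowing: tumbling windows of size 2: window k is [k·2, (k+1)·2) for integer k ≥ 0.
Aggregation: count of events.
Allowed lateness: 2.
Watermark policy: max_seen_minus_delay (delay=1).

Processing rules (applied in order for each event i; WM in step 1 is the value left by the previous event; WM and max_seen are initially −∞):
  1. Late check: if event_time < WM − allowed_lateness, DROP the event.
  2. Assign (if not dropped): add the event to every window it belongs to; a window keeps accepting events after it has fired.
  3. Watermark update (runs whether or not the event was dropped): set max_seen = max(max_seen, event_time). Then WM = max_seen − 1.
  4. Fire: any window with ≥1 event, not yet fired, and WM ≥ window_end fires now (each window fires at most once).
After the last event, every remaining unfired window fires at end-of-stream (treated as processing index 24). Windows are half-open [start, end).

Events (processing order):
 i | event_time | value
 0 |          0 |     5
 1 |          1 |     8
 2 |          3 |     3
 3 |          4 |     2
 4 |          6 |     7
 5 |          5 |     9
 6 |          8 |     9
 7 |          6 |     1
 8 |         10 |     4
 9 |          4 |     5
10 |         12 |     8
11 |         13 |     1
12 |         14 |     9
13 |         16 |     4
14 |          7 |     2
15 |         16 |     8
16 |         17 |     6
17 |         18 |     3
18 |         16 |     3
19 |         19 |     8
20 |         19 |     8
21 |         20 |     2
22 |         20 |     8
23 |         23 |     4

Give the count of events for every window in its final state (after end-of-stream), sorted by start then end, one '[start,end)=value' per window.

[0,2)=2 [2,4)=1 [4,6)=2 [6,8)=2 [8,10)=1 [10,12)=1 [12,14)=2 [14,16)=1 [16,18)=4 [18,20)=3 [20,22)=2 [22,24)=1

i=0 t=0 v=5: → [0,2); WM=-1
i=1 t=1 v=8: → [0,2); WM=0
i=2 t=3 v=3: → [2,4); WM=2; [0,2) fires=2
i=3 t=4 v=2: → [4,6); WM=3
i=4 t=6 v=7: → [6,8); WM=5; [2,4) fires=1
i=5 t=5 v=9: → [4,6); WM=5
i=6 t=8 v=9: → [8,10); WM=7; [4,6) fires=2
i=7 t=6 v=1: → [6,8); WM=7
i=8 t=10 v=4: → [10,12); WM=9; [6,8) fires=2
i=9 t=4 v=5: DROP (t<9-2); WM=9
i=10 t=12 v=8: → [12,14); WM=11; [8,10) fires=1
i=11 t=13 v=1: → [12,14); WM=12; [10,12) fires=1
i=12 t=14 v=9: → [14,16); WM=13
i=13 t=16 v=4: → [16,18); WM=15; [12,14) fires=2
i=14 t=7 v=2: DROP (t<15-2); WM=15
i=15 t=16 v=8: → [16,18); WM=15
i=16 t=17 v=6: → [16,18); WM=16; [14,16) fires=1
i=17 t=18 v=3: → [18,20); WM=17
i=18 t=16 v=3: → [16,18); WM=17
i=19 t=19 v=8: → [18,20); WM=18; [16,18) fires=4
i=20 t=19 v=8: → [18,20); WM=18
i=21 t=20 v=2: → [20,22); WM=19
i=22 t=20 v=8: → [20,22); WM=19
i=23 t=23 v=4: → [22,24); WM=22; [18,20) fires=3 [20,22) fires=2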